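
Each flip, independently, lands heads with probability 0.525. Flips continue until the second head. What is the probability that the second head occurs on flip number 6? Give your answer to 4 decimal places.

0.0702

Y = trial on which the second success occurs; negative binomial, r=2, p=0.525.
P(Y=6) = C(5,1) · p^2 · (1−p)^4
= 5 · 0.27563 · 0.050907 = 0.070156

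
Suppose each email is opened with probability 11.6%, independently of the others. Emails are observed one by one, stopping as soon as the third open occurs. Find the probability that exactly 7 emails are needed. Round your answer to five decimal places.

0.01430

Y = trial on which the third success occurs; negative binomial, r=3, p=0.116.
P(Y=7) = C(6,2) · p^3 · (1−p)^4
= 15 · 0.0015609 · 0.61067 = 0.0142980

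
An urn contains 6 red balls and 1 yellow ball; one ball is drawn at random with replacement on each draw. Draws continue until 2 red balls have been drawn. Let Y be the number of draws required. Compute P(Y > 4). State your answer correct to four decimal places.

Needing more than 4 draws ⇔ fewer than 2 successes in the first 4. With X ~ Binomial(4, 0.857143), P(Y > 4) = P(X ≤ 1).
  k=0: C(4,0)·0.857143^0·0.142857^4 = 0.000416
  k=1: C(4,1)·0.857143^1·0.142857^3 = 0.009996
P(X ≤ 1) = 0.010412

0.0104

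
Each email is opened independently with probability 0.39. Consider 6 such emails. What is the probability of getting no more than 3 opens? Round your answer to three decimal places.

0.834

X ~ Binomial(6, 0.39); P(X ≤ 3) = Σ C(6,k) p^k (1−p)^(6−k) over k:
  k=0: C(6,0)·0.39^0·0.61^6 = 0.05152
  k=1: C(6,1)·0.39^1·0.61^5 = 0.19764
  k=2: C(6,2)·0.39^2·0.61^4 = 0.31589
  k=3: C(6,3)·0.39^3·0.61^3 = 0.26929
Total = 0.83433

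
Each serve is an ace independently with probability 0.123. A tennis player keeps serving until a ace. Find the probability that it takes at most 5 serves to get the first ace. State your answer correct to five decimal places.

0.48120

Y = number of serves to the first success; geometric, p = 0.123.
P(Y ≤ 5) = 1 − (1−p)^5 = 1 − 0.5187976 = 0.4812024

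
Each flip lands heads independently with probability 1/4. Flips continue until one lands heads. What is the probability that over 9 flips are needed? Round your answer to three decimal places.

Y = number of flips to the first success; geometric, p = 0.25.
P(Y > 9) = P(first 9 all fail) = (1−p)^9 = 0.07508

0.075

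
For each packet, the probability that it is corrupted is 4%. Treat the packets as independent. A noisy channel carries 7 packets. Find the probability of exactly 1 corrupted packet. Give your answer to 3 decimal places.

X ~ Binomial(n=7, p=0.04).
P(X=1) = C(7,1) · p^1 · (1−p)^6
= 7 · 0.04 · 0.78276 = 0.21917

0.219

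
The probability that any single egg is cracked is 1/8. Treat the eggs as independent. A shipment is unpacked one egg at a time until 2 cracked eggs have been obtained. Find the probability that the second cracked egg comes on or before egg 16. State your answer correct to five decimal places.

Finishing within 16 eggs ⇔ at least 2 successes in the first 16. With X ~ Binomial(16, 0.125), P(Y ≤ 16) = 1 − P(X ≤ 1).
  k=0: C(16,0)·0.125^0·0.875^16 = 0.1180671
  k=1: C(16,1)·0.125^1·0.875^15 = 0.2698676
1 − 0.3879347 = 0.6120653

0.61207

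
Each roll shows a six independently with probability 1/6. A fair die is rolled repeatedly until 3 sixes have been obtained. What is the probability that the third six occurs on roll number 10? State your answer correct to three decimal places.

Y = trial on which the third success occurs; negative binomial, r=3, p=0.166667.
P(Y=10) = C(9,2) · p^3 · (1−p)^7
= 36 · 0.0046296 · 0.27908 = 0.04651

0.047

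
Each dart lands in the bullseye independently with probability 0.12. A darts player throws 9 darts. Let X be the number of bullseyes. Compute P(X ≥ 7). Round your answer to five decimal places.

0.00001

X ~ Binomial(9, 0.12); P(X ≥ 7) = Σ C(9,k) p^k (1−p)^(9−k) over k:
  k=7: C(9,7)·0.12^7·0.88^2 = 0.0000100
  k=8: C(9,8)·0.12^8·0.88^1 = 0.0000003
  k=9: C(9,9)·0.12^9·0.88^0 = 0.0000000
Total = 0.0000103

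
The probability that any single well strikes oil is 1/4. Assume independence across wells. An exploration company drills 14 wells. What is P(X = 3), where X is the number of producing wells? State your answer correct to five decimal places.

0.24021

X ~ Binomial(n=14, p=0.25).
P(X=3) = C(14,3) · p^3 · (1−p)^11
= 364 · 0.015625 · 0.042235 = 0.2402123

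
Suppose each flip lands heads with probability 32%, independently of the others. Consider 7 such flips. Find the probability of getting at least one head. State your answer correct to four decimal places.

P(at least one) = 1 − P(none) = 1 − (1 − 0.32)^7
= 1 − 0.067230 = 0.932770

0.9328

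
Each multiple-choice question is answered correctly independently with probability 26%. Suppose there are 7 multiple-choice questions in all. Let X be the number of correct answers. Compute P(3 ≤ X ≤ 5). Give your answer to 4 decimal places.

0.2629

X ~ Binomial(7, 0.26); P(3 ≤ X ≤ 5) = Σ C(7,k) p^k (1−p)^(7−k) over k:
  k=3: C(7,3)·0.26^3·0.74^4 = 0.184465
  k=4: C(7,4)·0.26^4·0.74^3 = 0.064812
  k=5: C(7,5)·0.26^5·0.74^2 = 0.013663
Total = 0.262941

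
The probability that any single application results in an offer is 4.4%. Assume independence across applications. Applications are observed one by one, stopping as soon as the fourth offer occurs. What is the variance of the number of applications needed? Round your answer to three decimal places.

1975.207

Y = total applications until the fourth success; negative binomial with r=4, p=0.044.
Var(Y) = r(1−p)/p² = 4·0.956 / 0.044² = 1975.20661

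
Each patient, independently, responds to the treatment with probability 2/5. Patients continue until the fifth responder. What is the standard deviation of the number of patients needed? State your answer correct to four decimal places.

4.3301

Y = total patients until the fifth success; negative binomial with r=5, p=0.40.
SD(Y) = √[r(1−p)/p²] = √(18.750000) = 4.330127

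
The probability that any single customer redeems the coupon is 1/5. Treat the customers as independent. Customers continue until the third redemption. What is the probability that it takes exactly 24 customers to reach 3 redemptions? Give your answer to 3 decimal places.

0.019

Y = trial on which the third success occurs; negative binomial, r=3, p=0.20.
P(Y=24) = C(23,2) · p^3 · (1−p)^21
= 253 · 0.008 · 0.0092234 = 0.01867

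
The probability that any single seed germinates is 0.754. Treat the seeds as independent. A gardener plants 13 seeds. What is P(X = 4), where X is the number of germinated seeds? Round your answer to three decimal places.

0.001

X ~ Binomial(n=13, p=0.754).
P(X=4) = C(13,4) · p^4 · (1−p)^9
= 715 · 0.32321 · 3.2993e-06 = 0.00076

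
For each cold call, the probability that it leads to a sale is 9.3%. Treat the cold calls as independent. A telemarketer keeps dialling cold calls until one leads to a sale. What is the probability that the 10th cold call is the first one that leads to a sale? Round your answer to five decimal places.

0.03863

Geometric (trials to first success), p = 0.093.
P(Y = 10) = (1−p)^9 · p = 0.4154 · 0.093 = 0.0386321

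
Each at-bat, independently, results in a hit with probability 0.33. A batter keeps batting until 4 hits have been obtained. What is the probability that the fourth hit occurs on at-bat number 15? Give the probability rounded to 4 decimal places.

Y = trial on which the fourth success occurs; negative binomial, r=4, p=0.33.
P(Y=15) = C(14,3) · p^4 · (1−p)^11
= 364 · 0.011859 · 0.012213 = 0.052721

0.0527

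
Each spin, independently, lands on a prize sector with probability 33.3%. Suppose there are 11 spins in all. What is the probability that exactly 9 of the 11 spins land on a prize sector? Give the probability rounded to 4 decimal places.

X ~ Binomial(n=11, p=0.333).
P(X=9) = C(11,9) · p^9 · (1−p)^2
= 55 · 5.035e-05 · 0.44489 = 0.001232

0.0012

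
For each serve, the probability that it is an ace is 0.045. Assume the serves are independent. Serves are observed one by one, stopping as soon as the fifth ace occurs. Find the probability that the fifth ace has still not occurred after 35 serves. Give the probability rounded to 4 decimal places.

0.9806

Needing more than 35 serves ⇔ fewer than 5 successes in the first 35. With X ~ Binomial(35, 0.045), P(Y > 35) = P(X ≤ 4).
  k=0: C(35,0)·0.045^0·0.955^35 = 0.199580
  k=1: C(35,1)·0.045^1·0.955^34 = 0.329151
  k=2: C(35,2)·0.045^2·0.955^33 = 0.263665
  k=3: C(35,3)·0.045^3·0.955^32 = 0.136664
  k=4: C(35,4)·0.045^4·0.955^31 = 0.051517
P(X ≤ 4) = 0.980579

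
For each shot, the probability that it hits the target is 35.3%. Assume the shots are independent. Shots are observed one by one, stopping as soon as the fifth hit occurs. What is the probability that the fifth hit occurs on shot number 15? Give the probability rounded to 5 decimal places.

Y = trial on which the fifth success occurs; negative binomial, r=5, p=0.353.
P(Y=15) = C(14,4) · p^5 · (1−p)^10
= 1001 · 0.0054812 · 0.012854 = 0.0705262

0.07053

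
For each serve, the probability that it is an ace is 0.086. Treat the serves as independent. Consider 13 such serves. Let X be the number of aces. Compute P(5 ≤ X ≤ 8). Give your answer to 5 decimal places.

0.00336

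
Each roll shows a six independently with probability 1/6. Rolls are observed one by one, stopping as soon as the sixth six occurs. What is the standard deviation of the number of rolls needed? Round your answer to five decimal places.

13.41641

Y = total rolls until the sixth success; negative binomial with r=6, p=0.166667.
SD(Y) = √[r(1−p)/p²] = √(180.0000000) = 13.4164079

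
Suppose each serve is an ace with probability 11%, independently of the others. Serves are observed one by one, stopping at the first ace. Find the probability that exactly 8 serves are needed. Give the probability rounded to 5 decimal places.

0.04865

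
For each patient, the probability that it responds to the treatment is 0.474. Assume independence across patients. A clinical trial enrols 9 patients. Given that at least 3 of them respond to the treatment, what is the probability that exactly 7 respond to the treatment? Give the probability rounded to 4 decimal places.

0.0607

X ~ Binomial(9, 0.474). Want P(X=7 | X≥3) = P(X=7) / P(X≥3).
P(X=7) = C(9,7)·0.474^7·0.526^2 = 0.053545
P(X≥3) = 1 − 0.003082 − 0.024998 − 0.090107 = 0.881812
Ratio = 0.053545 / 0.881812 = 0.060722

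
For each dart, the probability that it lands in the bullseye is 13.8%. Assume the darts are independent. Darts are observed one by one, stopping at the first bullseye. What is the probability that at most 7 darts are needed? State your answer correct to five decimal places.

0.64637

Y = number of darts to the first success; geometric, p = 0.138.
P(Y ≤ 7) = 1 − (1−p)^7 = 1 − 0.3536314 = 0.6463686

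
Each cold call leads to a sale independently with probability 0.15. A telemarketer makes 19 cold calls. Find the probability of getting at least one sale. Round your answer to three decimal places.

0.954

P(at least one) = 1 − P(none) = 1 − (1 − 0.15)^19
= 1 − 0.04560 = 0.95440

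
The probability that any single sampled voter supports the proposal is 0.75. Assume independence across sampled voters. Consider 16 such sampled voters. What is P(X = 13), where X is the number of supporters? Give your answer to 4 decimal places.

0.2079

X ~ Binomial(n=16, p=0.75).
P(X=13) = C(16,13) · p^13 · (1−p)^3
= 560 · 0.023757 · 0.015625 = 0.207876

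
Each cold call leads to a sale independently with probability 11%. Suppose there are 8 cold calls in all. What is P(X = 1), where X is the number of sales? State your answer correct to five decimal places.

X ~ Binomial(n=8, p=0.11).
P(X=1) = C(8,1) · p^1 · (1−p)^7
= 8 · 0.11 · 0.44231 = 0.3892357

0.38924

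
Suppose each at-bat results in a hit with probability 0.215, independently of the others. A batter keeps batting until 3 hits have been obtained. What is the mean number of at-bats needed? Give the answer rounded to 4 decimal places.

Y = total at-bats until the third success; negative binomial with r=3, p=0.215.
E[Y] = r / p = 3 / 0.215 = 13.953488

13.9535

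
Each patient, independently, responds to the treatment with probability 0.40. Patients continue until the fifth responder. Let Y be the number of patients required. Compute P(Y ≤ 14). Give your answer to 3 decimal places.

Finishing within 14 patients ⇔ at least 5 successes in the first 14. With X ~ Binomial(14, 0.40), P(Y ≤ 14) = 1 − P(X ≤ 4).
  k=0: C(14,0)·0.40^0·0.60^14 = 0.00078
  k=1: C(14,1)·0.40^1·0.60^13 = 0.00731
  k=2: C(14,2)·0.40^2·0.60^12 = 0.03169
  k=3: C(14,3)·0.40^3·0.60^11 = 0.08452
  k=4: C(14,4)·0.40^4·0.60^10 = 0.15495
1 − 0.27926 = 0.72074

0.721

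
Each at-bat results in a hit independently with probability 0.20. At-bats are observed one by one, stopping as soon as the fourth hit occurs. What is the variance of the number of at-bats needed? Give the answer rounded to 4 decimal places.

Y = total at-bats until the fourth success; negative binomial with r=4, p=0.20.
Var(Y) = r(1−p)/p² = 4·0.80 / 0.20² = 80.000000

80.0000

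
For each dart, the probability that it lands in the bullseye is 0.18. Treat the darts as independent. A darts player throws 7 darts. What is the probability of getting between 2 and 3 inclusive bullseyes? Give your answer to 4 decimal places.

0.3445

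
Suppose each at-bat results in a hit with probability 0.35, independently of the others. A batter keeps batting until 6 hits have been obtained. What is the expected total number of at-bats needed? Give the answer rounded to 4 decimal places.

17.1429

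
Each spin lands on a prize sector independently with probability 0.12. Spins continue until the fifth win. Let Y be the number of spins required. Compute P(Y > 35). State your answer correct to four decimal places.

0.5875

Needing more than 35 spins ⇔ fewer than 5 successes in the first 35. With X ~ Binomial(35, 0.12), P(Y > 35) = P(X ≤ 4).
  k=0: C(35,0)·0.12^0·0.88^35 = 0.011400
  k=1: C(35,1)·0.12^1·0.88^34 = 0.054408
  k=2: C(35,2)·0.12^2·0.88^33 = 0.126127
  k=3: C(35,3)·0.12^3·0.88^32 = 0.189190
  k=4: C(35,4)·0.12^4·0.88^31 = 0.206389
P(X ≤ 4) = 0.587514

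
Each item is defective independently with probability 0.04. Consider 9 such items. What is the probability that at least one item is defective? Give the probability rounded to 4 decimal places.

0.3075

P(at least one) = 1 − P(none) = 1 − (1 − 0.04)^9
= 1 − 0.692534 = 0.307466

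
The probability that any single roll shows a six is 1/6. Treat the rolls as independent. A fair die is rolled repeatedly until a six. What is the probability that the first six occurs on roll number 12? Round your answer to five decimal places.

0.02243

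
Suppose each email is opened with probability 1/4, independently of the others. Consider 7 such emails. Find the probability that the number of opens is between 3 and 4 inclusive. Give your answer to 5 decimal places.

X ~ Binomial(7, 0.25); P(3 ≤ X ≤ 4) = Σ C(7,k) p^k (1−p)^(7−k) over k:
  k=3: C(7,3)·0.25^3·0.75^4 = 0.1730347
  k=4: C(7,4)·0.25^4·0.75^3 = 0.0576782
Total = 0.2307129

0.23071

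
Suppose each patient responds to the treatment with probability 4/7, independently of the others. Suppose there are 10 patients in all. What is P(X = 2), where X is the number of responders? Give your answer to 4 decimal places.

0.0167

X ~ Binomial(n=10, p=0.571429).
P(X=2) = C(10,2) · p^2 · (1−p)^8
= 45 · 0.32653 · 0.0011381 = 0.016723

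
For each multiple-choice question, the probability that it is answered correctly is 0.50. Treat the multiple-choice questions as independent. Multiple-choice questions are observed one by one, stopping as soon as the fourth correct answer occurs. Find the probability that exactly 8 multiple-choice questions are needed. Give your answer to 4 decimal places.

0.1367

Y = trial on which the fourth success occurs; negative binomial, r=4, p=0.50.
P(Y=8) = C(7,3) · p^4 · (1−p)^4
= 35 · 0.0625 · 0.0625 = 0.136719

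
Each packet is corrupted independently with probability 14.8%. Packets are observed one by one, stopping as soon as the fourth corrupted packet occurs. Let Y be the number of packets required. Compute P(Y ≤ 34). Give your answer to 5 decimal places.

Finishing within 34 packets ⇔ at least 4 successes in the first 34. With X ~ Binomial(34, 0.148), P(Y ≤ 34) = 1 − P(X ≤ 3).
  k=0: C(34,0)·0.148^0·0.852^34 = 0.0043147
  k=1: C(34,1)·0.148^1·0.852^33 = 0.0254828
  k=2: C(34,2)·0.148^2·0.852^32 = 0.0730387
  k=3: C(34,3)·0.148^3·0.852^31 = 0.1353331
1 − 0.2381694 = 0.7618306

0.76183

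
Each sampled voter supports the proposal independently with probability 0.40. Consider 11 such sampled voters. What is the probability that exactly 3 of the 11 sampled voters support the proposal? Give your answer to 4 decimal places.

0.1774

X ~ Binomial(n=11, p=0.40).
P(X=3) = C(11,3) · p^3 · (1−p)^8
= 165 · 0.064 · 0.016796 = 0.177367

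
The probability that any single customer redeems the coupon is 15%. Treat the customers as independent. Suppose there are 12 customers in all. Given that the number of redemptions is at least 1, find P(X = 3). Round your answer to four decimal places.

0.2005

X ~ Binomial(12, 0.15). Want P(X=3 | X≥1) = P(X=3) / P(X≥1).
P(X=3) = C(12,3)·0.15^3·0.85^9 = 0.171976
P(X≥1) = 1 − 0.142242 = 0.857758
Ratio = 0.171976 / 0.857758 = 0.200494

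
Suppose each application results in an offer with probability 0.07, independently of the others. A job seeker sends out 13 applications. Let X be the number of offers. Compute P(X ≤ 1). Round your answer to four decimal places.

X ~ Binomial(13, 0.07); P(X ≤ 1) = Σ C(13,k) p^k (1−p)^(13−k) over k:
  k=0: C(13,0)·0.07^0·0.93^13 = 0.389295
  k=1: C(13,1)·0.07^1·0.93^12 = 0.380923
Total = 0.770217

0.7702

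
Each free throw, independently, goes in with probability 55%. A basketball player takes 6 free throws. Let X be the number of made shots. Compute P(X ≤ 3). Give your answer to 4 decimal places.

0.5585

X ~ Binomial(6, 0.55); P(X ≤ 3) = Σ C(6,k) p^k (1−p)^(6−k) over k:
  k=0: C(6,0)·0.55^0·0.45^6 = 0.008304
  k=1: C(6,1)·0.55^1·0.45^5 = 0.060894
  k=2: C(6,2)·0.55^2·0.45^4 = 0.186066
  k=3: C(6,3)·0.55^3·0.45^3 = 0.303218
Total = 0.558482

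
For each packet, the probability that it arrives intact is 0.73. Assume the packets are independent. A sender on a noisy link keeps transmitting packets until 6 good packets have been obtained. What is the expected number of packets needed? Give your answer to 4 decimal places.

Y = total packets until the sixth success; negative binomial with r=6, p=0.73.
E[Y] = r / p = 6 / 0.73 = 8.219178

8.2192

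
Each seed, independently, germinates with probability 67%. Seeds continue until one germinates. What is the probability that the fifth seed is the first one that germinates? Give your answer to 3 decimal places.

Geometric (trials to first success), p = 0.67.
P(Y = 5) = (1−p)^4 · p = 0.011859 · 0.67 = 0.00795

0.008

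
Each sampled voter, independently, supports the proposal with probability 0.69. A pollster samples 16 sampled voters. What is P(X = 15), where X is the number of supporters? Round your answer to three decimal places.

0.019

X ~ Binomial(n=16, p=0.69).
P(X=15) = C(16,15) · p^15 · (1−p)^1
= 16 · 0.0038259 · 0.31 = 0.01898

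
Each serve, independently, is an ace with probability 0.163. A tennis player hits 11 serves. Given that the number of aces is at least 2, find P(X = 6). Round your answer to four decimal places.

X ~ Binomial(11, 0.163). Want P(X=6 | X≥2) = P(X=6) / P(X≥2).
P(X=6) = C(11,6)·0.163^6·0.837^5 = 0.003560
P(X≥2) = 1 − 0.141247 − 0.302576 = 0.556176
Ratio = 0.003560 / 0.556176 = 0.006400

0.0064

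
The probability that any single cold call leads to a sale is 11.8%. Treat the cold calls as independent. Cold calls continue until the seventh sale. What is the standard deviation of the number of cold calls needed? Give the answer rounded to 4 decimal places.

Y = total cold calls until the seventh success; negative binomial with r=7, p=0.118.
SD(Y) = √[r(1−p)/p²] = √(443.407067) = 21.057233

21.0572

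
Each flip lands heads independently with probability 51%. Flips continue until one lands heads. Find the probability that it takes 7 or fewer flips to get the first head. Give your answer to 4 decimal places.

Y = number of flips to the first success; geometric, p = 0.51.
P(Y ≤ 7) = 1 − (1−p)^7 = 1 − 0.006782 = 0.993218

0.9932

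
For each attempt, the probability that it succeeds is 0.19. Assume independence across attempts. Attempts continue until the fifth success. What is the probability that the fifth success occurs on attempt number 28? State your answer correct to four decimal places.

Y = trial on which the fifth success occurs; negative binomial, r=5, p=0.19.
P(Y=28) = C(27,4) · p^5 · (1−p)^23
= 17550 · 0.00024761 · 0.0078552 = 0.034135

0.0341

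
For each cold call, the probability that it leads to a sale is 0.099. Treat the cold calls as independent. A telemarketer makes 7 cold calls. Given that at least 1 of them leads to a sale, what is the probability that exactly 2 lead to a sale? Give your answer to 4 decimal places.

X ~ Binomial(7, 0.099). Want P(X=2 | X≥1) = P(X=2) / P(X≥1).
P(X=2) = C(7,2)·0.099^2·0.901^5 = 0.122212
P(X≥1) = 1 − 0.482029 = 0.517971
Ratio = 0.122212 / 0.517971 = 0.235944

0.2359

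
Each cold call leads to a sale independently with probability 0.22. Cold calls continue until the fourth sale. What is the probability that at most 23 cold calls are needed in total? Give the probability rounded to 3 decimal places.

0.778

Finishing within 23 cold calls ⇔ at least 4 successes in the first 23. With X ~ Binomial(23, 0.22), P(Y ≤ 23) = 1 − P(X ≤ 3).
  k=0: C(23,0)·0.22^0·0.78^23 = 0.00330
  k=1: C(23,1)·0.22^1·0.78^22 = 0.02139
  k=2: C(23,2)·0.22^2·0.78^21 = 0.06637
  k=3: C(23,3)·0.22^3·0.78^20 = 0.13103
1 − 0.22209 = 0.77791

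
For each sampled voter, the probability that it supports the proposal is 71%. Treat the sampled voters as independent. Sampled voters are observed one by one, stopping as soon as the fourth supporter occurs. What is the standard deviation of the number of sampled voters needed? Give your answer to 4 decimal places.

1.5169

Y = total sampled voters until the fourth success; negative binomial with r=4, p=0.71.
SD(Y) = √[r(1−p)/p²] = √(2.301131) = 1.516948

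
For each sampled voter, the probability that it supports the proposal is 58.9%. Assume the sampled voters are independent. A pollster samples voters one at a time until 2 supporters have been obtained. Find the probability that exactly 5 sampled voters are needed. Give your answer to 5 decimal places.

0.09634

Y = trial on which the second success occurs; negative binomial, r=2, p=0.589.
P(Y=5) = C(4,1) · p^2 · (1−p)^3
= 4 · 0.34692 · 0.069427 = 0.0963421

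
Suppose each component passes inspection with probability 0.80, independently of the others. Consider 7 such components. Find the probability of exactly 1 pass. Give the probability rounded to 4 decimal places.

X ~ Binomial(n=7, p=0.80).
P(X=1) = C(7,1) · p^1 · (1−p)^6
= 7 · 0.8 · 6.4e-05 = 0.000358

0.0004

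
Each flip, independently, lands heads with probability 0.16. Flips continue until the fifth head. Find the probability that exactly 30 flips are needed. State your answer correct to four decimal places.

Y = trial on which the fifth success occurs; negative binomial, r=5, p=0.16.
P(Y=30) = C(29,4) · p^5 · (1−p)^25
= 23751 · 0.00010486 · 0.012793 = 0.031861

0.0319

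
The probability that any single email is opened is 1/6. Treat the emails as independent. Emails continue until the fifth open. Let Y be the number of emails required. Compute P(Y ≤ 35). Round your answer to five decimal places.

Finishing within 35 emails ⇔ at least 5 successes in the first 35. With X ~ Binomial(35, 0.166667), P(Y ≤ 35) = 1 − P(X ≤ 4).
  k=0: C(35,0)·0.166667^0·0.833333^35 = 0.0016930
  k=1: C(35,1)·0.166667^1·0.833333^34 = 0.0118510
  k=2: C(35,2)·0.166667^2·0.833333^33 = 0.0402933
  k=3: C(35,3)·0.166667^3·0.833333^32 = 0.0886454
  k=4: C(35,4)·0.166667^4·0.833333^31 = 0.1418326
1 − 0.2843153 = 0.7156847

0.71568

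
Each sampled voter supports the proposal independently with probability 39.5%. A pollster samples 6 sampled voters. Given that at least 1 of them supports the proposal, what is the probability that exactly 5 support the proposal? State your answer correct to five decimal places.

X ~ Binomial(6, 0.395). Want P(X=5 | X≥1) = P(X=5) / P(X≥1).
P(X=5) = C(6,5)·0.395^5·0.605^1 = 0.0349054
P(X≥1) = 1 − 0.0490379 = 0.9509621
Ratio = 0.0349054 / 0.9509621 = 0.0367053

0.03671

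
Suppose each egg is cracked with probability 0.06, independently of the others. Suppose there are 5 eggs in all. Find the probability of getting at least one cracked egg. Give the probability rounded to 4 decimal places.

0.2661

P(at least one) = 1 − P(none) = 1 − (1 − 0.06)^5
= 1 − 0.733904 = 0.266096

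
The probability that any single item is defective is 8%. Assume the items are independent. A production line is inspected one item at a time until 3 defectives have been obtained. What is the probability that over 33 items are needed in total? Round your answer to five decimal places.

0.50180

Needing more than 33 items ⇔ fewer than 3 successes in the first 33. With X ~ Binomial(33, 0.08), P(Y > 33) = P(X ≤ 2).
  k=0: C(33,0)·0.08^0·0.92^33 = 0.0638261
  k=1: C(33,1)·0.08^1·0.92^32 = 0.1831532
  k=2: C(33,2)·0.08^2·0.92^31 = 0.2548218
P(X ≤ 2) = 0.5018010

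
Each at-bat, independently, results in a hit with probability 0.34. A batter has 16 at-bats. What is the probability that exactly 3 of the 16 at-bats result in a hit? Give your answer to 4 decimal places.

X ~ Binomial(n=16, p=0.34).
P(X=3) = C(16,3) · p^3 · (1−p)^13
= 560 · 0.039304 · 0.0045089 = 0.099242

0.0992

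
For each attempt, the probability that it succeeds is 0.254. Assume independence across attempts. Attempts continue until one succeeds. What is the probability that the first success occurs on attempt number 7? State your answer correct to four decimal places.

0.0438

Geometric (trials to first success), p = 0.254.
P(Y = 7) = (1−p)^6 · p = 0.17236 · 0.254 = 0.043779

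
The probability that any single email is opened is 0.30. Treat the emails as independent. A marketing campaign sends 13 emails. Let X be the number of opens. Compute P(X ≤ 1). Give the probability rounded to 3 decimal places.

X ~ Binomial(13, 0.30); P(X ≤ 1) = Σ C(13,k) p^k (1−p)^(13−k) over k:
  k=0: C(13,0)·0.30^0·0.70^13 = 0.00969
  k=1: C(13,1)·0.30^1·0.70^12 = 0.05398
Total = 0.06367

0.064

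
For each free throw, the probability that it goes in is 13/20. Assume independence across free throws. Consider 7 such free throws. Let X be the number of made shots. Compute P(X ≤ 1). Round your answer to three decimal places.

X ~ Binomial(7, 0.65); P(X ≤ 1) = Σ C(7,k) p^k (1−p)^(7−k) over k:
  k=0: C(7,0)·0.65^0·0.35^7 = 0.00064
  k=1: C(7,1)·0.65^1·0.35^6 = 0.00836
Total = 0.00901

0.009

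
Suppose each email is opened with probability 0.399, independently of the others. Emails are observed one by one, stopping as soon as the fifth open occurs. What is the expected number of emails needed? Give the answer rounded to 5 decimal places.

Y = total emails until the fifth success; negative binomial with r=5, p=0.399.
E[Y] = r / p = 5 / 0.399 = 12.5313283

12.53133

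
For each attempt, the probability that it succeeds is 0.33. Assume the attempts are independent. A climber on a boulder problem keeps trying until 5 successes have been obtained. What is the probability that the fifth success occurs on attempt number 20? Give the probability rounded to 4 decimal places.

0.0373

Y = trial on which the fifth success occurs; negative binomial, r=5, p=0.33.
P(Y=20) = C(19,4) · p^5 · (1−p)^15
= 3876 · 0.0039135 · 0.0024611 = 0.037332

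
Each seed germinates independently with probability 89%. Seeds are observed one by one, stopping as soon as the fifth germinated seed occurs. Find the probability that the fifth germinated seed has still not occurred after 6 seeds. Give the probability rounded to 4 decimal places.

Needing more than 6 seeds ⇔ fewer than 5 successes in the first 6. With X ~ Binomial(6, 0.89), P(Y > 6) = P(X ≤ 4).
  k=0: C(6,0)·0.89^0·0.11^6 = 0.000002
  k=1: C(6,1)·0.89^1·0.11^5 = 0.000086
  k=2: C(6,2)·0.89^2·0.11^4 = 0.001740
  k=3: C(6,3)·0.89^3·0.11^3 = 0.018766
  k=4: C(6,4)·0.89^4·0.11^2 = 0.113877
P(X ≤ 4) = 0.134471

0.1345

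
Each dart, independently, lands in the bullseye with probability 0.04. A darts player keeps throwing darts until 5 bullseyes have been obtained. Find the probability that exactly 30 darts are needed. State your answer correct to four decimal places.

0.0009

Y = trial on which the fifth success occurs; negative binomial, r=5, p=0.04.
P(Y=30) = C(29,4) · p^5 · (1−p)^25
= 23751 · 1.024e-07 · 0.3604 = 0.000877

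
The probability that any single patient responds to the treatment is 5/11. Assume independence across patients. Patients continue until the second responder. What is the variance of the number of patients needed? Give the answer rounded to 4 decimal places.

Y = total patients until the second success; negative binomial with r=2, p=0.454545.
Var(Y) = r(1−p)/p² = 2·0.545455 / 0.454545² = 5.280000

5.2800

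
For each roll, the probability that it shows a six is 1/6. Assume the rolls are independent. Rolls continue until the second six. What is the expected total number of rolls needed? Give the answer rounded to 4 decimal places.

Y = total rolls until the second success; negative binomial with r=2, p=0.166667.
E[Y] = r / p = 2 / 0.166667 = 12.000000

12.0000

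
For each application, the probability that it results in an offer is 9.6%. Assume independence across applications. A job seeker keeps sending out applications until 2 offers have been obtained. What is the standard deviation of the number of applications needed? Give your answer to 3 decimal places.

Y = total applications until the second success; negative binomial with r=2, p=0.096.
SD(Y) = √[r(1−p)/p²] = √(196.18056) = 14.00645

14.006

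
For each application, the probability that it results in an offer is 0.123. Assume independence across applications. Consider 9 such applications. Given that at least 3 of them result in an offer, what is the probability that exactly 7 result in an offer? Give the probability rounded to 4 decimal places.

X ~ Binomial(9, 0.123). Want P(X=7 | X≥3) = P(X=7) / P(X≥3).
P(X=7) = C(9,7)·0.123^7·0.877^2 = 0.000012
P(X≥3) = 1 − 0.306900 − 0.387386 − 0.217325 = 0.088389
Ratio = 0.000012 / 0.088389 = 0.000133

0.0001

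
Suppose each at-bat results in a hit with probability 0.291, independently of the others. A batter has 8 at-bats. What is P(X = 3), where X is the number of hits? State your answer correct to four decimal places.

X ~ Binomial(n=8, p=0.291).
P(X=3) = C(8,3) · p^3 · (1−p)^5
= 56 · 0.024642 · 0.17916 = 0.247228

0.2472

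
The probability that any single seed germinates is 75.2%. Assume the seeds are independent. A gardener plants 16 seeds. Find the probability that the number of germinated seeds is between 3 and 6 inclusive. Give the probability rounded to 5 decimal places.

0.00154

X ~ Binomial(16, 0.752); P(3 ≤ X ≤ 6) = Σ C(16,k) p^k (1−p)^(16−k) over k:
  k=3: C(16,3)·0.752^3·0.248^13 = 0.0000032
  k=4: C(16,4)·0.752^4·0.248^12 = 0.0000315
  k=5: C(16,5)·0.752^5·0.248^11 = 0.0002293
  k=6: C(16,6)·0.752^6·0.248^10 = 0.0012745
Total = 0.0015385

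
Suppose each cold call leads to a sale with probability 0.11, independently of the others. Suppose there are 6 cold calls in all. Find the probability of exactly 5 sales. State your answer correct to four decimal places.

0.0001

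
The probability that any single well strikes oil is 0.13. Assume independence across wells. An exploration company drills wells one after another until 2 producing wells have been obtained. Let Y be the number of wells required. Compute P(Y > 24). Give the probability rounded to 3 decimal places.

Needing more than 24 wells ⇔ fewer than 2 successes in the first 24. With X ~ Binomial(24, 0.13), P(Y > 24) = P(X ≤ 1).
  k=0: C(24,0)·0.13^0·0.87^24 = 0.03536
  k=1: C(24,1)·0.13^1·0.87^23 = 0.12679
P(X ≤ 1) = 0.16215

0.162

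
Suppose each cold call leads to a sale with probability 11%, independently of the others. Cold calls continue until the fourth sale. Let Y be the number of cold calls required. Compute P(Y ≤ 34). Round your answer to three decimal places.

Finishing within 34 cold calls ⇔ at least 4 successes in the first 34. With X ~ Binomial(34, 0.11), P(Y ≤ 34) = 1 − P(X ≤ 3).
  k=0: C(34,0)·0.11^0·0.89^34 = 0.01902
  k=1: C(34,1)·0.11^1·0.89^33 = 0.07994
  k=2: C(34,2)·0.11^2·0.89^32 = 0.16302
  k=3: C(34,3)·0.11^3·0.89^31 = 0.21491
1 − 0.47688 = 0.52312

0.523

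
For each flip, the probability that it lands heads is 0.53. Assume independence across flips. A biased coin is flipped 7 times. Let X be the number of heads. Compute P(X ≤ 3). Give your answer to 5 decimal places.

X ~ Binomial(7, 0.53); P(X ≤ 3) = Σ C(7,k) p^k (1−p)^(7−k) over k:
  k=0: C(7,0)·0.53^0·0.47^7 = 0.0050662
  k=1: C(7,1)·0.53^1·0.47^6 = 0.0399909
  k=2: C(7,2)·0.53^2·0.47^5 = 0.1352883
  k=3: C(7,3)·0.53^3·0.47^4 = 0.2542653
Total = 0.4346107

0.43461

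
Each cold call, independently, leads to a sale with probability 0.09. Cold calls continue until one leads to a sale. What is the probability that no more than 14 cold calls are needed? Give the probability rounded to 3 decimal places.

0.733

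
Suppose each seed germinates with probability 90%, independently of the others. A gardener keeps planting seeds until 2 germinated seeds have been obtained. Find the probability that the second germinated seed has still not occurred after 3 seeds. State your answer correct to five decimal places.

0.02800

Needing more than 3 seeds ⇔ fewer than 2 successes in the first 3. With X ~ Binomial(3, 0.90), P(Y > 3) = P(X ≤ 1).
  k=0: C(3,0)·0.90^0·0.10^3 = 0.0010000
  k=1: C(3,1)·0.90^1·0.10^2 = 0.0270000
P(X ≤ 1) = 0.0280000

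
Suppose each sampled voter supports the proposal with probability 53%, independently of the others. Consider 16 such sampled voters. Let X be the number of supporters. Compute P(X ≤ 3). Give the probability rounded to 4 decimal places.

0.0055

X ~ Binomial(16, 0.53); P(X ≤ 3) = Σ C(16,k) p^k (1−p)^(16−k) over k:
  k=0: C(16,0)·0.53^0·0.47^16 = 0.000006
  k=1: C(16,1)·0.53^1·0.47^15 = 0.000102
  k=2: C(16,2)·0.53^2·0.47^14 = 0.000865
  k=3: C(16,3)·0.53^3·0.47^13 = 0.004553
Total = 0.005526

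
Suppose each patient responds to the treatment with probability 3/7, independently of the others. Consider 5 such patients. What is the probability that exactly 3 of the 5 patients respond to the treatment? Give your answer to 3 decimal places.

X ~ Binomial(n=5, p=0.428571).
P(X=3) = C(5,3) · p^3 · (1−p)^2
= 10 · 0.078717 · 0.32653 = 0.25704

0.257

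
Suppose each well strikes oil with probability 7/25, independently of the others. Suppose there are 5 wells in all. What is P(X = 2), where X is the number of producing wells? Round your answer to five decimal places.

0.29263

X ~ Binomial(n=5, p=0.28).
P(X=2) = C(5,2) · p^2 · (1−p)^3
= 10 · 0.0784 · 0.37325 = 0.2926264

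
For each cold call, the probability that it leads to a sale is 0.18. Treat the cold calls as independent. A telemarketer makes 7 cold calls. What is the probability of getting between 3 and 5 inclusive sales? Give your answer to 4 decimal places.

X ~ Binomial(7, 0.18); P(3 ≤ X ≤ 5) = Σ C(7,k) p^k (1−p)^(7−k) over k:
  k=3: C(7,3)·0.18^3·0.82^4 = 0.092287
  k=4: C(7,4)·0.18^4·0.82^3 = 0.020258
  k=5: C(7,5)·0.18^5·0.82^2 = 0.002668
Total = 0.115213

0.1152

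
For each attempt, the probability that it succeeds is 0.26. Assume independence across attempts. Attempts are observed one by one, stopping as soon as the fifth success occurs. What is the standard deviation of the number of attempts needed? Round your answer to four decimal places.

7.3982

Y = total attempts until the fifth success; negative binomial with r=5, p=0.26.
SD(Y) = √[r(1−p)/p²] = √(54.733728) = 7.398225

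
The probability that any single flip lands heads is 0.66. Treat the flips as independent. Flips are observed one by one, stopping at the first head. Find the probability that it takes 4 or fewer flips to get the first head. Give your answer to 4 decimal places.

Y = number of flips to the first success; geometric, p = 0.66.
P(Y ≤ 4) = 1 − (1−p)^4 = 1 − 0.013363 = 0.986637

0.9866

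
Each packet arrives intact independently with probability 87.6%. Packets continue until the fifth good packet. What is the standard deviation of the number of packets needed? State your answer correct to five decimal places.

0.89886

Y = total packets until the fifth success; negative binomial with r=5, p=0.876.
SD(Y) = √[r(1−p)/p²] = √(0.8079481) = 0.8988593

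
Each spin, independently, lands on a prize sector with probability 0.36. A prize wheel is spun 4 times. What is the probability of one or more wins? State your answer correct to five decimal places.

P(at least one) = 1 − P(none) = 1 − (1 − 0.36)^4
= 1 − 0.1677722 = 0.8322278

0.83223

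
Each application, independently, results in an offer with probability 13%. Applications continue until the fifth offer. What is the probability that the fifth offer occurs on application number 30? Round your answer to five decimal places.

0.02713

Y = trial on which the fifth success occurs; negative binomial, r=5, p=0.13.
P(Y=30) = C(29,4) · p^5 · (1−p)^25
= 23751 · 3.7129e-05 · 0.03076 = 0.0271256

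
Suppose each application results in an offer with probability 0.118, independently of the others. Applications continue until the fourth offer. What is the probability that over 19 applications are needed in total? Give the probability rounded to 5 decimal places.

0.82114

Needing more than 19 applications ⇔ fewer than 4 successes in the first 19. With X ~ Binomial(19, 0.118), P(Y > 19) = P(X ≤ 3).
  k=0: C(19,0)·0.118^0·0.882^19 = 0.0920244
  k=1: C(19,1)·0.118^1·0.882^18 = 0.2339215
  k=2: C(19,2)·0.118^2·0.882^17 = 0.2816606
  k=3: C(19,3)·0.118^3·0.882^16 = 0.2135341
P(X ≤ 3) = 0.8211406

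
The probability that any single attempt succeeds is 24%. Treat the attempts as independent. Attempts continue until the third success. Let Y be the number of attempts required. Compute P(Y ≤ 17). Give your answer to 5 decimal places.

0.81235

Finishing within 17 attempts ⇔ at least 3 successes in the first 17. With X ~ Binomial(17, 0.24), P(Y ≤ 17) = 1 − P(X ≤ 2).
  k=0: C(17,0)·0.24^0·0.76^17 = 0.0094152
  k=1: C(17,1)·0.24^1·0.76^16 = 0.0505449
  k=2: C(17,2)·0.24^2·0.76^15 = 0.1276925
1 − 0.1876526 = 0.8123474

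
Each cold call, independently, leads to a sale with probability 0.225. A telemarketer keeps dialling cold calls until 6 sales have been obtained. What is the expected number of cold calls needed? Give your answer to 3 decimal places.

Y = total cold calls until the sixth success; negative binomial with r=6, p=0.225.
E[Y] = r / p = 6 / 0.225 = 26.66667

26.667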